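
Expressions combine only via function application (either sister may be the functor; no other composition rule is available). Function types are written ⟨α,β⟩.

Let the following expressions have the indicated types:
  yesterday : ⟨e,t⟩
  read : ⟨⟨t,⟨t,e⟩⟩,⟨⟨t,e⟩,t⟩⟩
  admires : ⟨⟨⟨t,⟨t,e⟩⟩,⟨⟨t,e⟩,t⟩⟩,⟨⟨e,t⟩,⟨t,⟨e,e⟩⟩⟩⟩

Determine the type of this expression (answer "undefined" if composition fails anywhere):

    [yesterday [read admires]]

⟨t,⟨e,e⟩⟩

[read admires]: admires is ⟨⟨⟨t,⟨t,e⟩⟩,⟨⟨t,e⟩,t⟩⟩,⟨⟨e,t⟩,⟨t,⟨e,e⟩⟩⟩⟩, read is ⟨⟨t,⟨t,e⟩⟩,⟨⟨t,e⟩,t⟩⟩; result ⟨⟨e,t⟩,⟨t,⟨e,e⟩⟩⟩.
[yesterday [read admires]]: [read admires] is ⟨⟨e,t⟩,⟨t,⟨e,e⟩⟩⟩, yesterday is ⟨e,t⟩; result ⟨t,⟨e,e⟩⟩.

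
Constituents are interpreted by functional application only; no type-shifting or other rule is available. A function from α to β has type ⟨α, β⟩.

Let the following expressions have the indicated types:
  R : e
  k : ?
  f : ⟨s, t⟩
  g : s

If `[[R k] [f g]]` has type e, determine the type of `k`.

[[R k] [f g]] is required to be e. [f g] : t cannot yield e as functor, so [R k] : ⟨t, e⟩.
[R k] is required to be ⟨t, e⟩. R : e cannot yield ⟨t, e⟩ as functor, so k : ⟨e, ⟨t, e⟩⟩.

⟨e, ⟨t, e⟩⟩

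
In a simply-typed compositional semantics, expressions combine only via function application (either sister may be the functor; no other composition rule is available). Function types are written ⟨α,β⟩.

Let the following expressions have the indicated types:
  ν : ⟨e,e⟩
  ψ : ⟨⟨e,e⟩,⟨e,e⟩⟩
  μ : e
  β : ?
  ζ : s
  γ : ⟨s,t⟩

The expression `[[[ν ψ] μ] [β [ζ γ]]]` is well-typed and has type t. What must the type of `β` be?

⟨t,⟨e,t⟩⟩

[[[ν ψ] μ] [β [ζ γ]]] is required to be t. [[ν ψ] μ] : e cannot yield t as functor, so [β [ζ γ]] : ⟨e,t⟩.
[β [ζ γ]] is required to be ⟨e,t⟩. [ζ γ] : t cannot yield ⟨e,t⟩ as functor, so β : ⟨t,⟨e,t⟩⟩.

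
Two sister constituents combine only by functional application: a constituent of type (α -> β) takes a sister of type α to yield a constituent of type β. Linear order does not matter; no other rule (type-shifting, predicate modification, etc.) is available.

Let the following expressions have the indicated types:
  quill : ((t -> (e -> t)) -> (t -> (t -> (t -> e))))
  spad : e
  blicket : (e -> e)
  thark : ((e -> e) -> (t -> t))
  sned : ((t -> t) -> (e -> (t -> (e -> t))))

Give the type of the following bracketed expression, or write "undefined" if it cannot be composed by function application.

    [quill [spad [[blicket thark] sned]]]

[blicket thark]: thark is ((e -> e) -> (t -> t)), blicket is (e -> e); result (t -> t).
[[blicket thark] sned]: sned is ((t -> t) -> (e -> (t -> (e -> t)))), [blicket thark] is (t -> t); result (e -> (t -> (e -> t))).
[spad [[blicket thark] sned]]: [[blicket thark] sned] is (e -> (t -> (e -> t))), spad is e; result (t -> (e -> t)).
[quill [spad [[blicket thark] sned]]]: quill is ((t -> (e -> t)) -> (t -> (t -> (t -> e)))), [spad [[blicket thark] sned]] is (t -> (e -> t)); result (t -> (t -> (t -> e))).

(t -> (t -> (t -> e)))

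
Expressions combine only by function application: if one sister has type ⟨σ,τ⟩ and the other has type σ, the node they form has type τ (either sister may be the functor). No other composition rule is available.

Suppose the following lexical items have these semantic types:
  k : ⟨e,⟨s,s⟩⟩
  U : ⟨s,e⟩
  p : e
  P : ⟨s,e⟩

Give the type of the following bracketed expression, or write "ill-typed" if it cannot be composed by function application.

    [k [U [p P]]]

ill-typed

At [p P]: neither e nor ⟨s,e⟩ can take the other as argument; the node is ill-typed.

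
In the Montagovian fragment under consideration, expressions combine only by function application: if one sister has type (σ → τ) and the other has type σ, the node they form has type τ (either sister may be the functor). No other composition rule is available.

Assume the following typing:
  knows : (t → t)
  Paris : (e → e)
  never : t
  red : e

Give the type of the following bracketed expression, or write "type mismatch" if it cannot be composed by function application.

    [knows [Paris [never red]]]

At [never red]: neither t nor e can take the other as argument; the node is ill-typed.

type mismatch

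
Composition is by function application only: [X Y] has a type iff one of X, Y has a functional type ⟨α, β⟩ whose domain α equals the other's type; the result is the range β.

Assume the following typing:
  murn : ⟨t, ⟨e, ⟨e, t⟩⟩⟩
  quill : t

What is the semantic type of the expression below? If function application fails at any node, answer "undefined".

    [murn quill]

[murn quill]: functor murn : ⟨t, ⟨e, ⟨e, t⟩⟩⟩, argument quill : t; result ⟨e, ⟨e, t⟩⟩.

⟨e, ⟨e, t⟩⟩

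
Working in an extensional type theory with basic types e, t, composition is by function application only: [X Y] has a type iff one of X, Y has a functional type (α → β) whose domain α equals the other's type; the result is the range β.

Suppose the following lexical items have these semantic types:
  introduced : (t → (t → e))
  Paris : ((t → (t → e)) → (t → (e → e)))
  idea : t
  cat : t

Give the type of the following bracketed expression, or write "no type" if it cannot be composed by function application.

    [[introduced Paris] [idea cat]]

[introduced Paris] — Paris of type ((t → (t → e)) → (t → (e → e))) combines with introduced of type (t → (t → e)): type (t → (e → e)).
[idea cat]: t with t — neither is a function whose domain matches the other; composition fails here.

no type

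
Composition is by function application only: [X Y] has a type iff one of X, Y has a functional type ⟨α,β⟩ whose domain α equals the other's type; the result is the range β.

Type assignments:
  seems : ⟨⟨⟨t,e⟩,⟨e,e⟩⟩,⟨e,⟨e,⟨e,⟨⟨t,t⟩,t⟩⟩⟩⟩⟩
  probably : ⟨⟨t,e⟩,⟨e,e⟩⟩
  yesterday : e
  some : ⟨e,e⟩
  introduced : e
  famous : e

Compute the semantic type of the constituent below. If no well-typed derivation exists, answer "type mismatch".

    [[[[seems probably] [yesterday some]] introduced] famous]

[seems probably] — seems of type ⟨⟨⟨t,e⟩,⟨e,e⟩⟩,⟨e,⟨e,⟨e,⟨⟨t,t⟩,t⟩⟩⟩⟩⟩ combines with probably of type ⟨⟨t,e⟩,⟨e,e⟩⟩: type ⟨e,⟨e,⟨e,⟨⟨t,t⟩,t⟩⟩⟩⟩.
[yesterday some] — some of type ⟨e,e⟩ combines with yesterday of type e: type e.
[[seems probably] [yesterday some]] — [seems probably] of type ⟨e,⟨e,⟨e,⟨⟨t,t⟩,t⟩⟩⟩⟩ combines with [yesterday some] of type e: type ⟨e,⟨e,⟨⟨t,t⟩,t⟩⟩⟩.
[[[seems probably] [yesterday some]] introduced] — [[seems probably] [yesterday some]] of type ⟨e,⟨e,⟨⟨t,t⟩,t⟩⟩⟩ combines with introduced of type e: type ⟨e,⟨⟨t,t⟩,t⟩⟩.
[[[[seems probably] [yesterday some]] introduced] famous] — [[[seems probably] [yesterday some]] introduced] of type ⟨e,⟨⟨t,t⟩,t⟩⟩ combines with famous of type e: type ⟨⟨t,t⟩,t⟩.

⟨⟨t,t⟩,t⟩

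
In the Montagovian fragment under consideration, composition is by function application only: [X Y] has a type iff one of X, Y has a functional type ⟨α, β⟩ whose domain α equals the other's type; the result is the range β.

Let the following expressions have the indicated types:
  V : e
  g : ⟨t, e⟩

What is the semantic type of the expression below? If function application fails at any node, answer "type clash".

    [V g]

[V g]: e and ⟨t, e⟩ cannot combine by function application — type clash.

type clash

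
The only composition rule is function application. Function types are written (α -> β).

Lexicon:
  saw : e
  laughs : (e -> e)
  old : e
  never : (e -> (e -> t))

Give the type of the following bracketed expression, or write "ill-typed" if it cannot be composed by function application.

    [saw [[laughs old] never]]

[laughs old]: laughs is (e -> e), old is e; result e.
[[laughs old] never]: never is (e -> (e -> t)), [laughs old] is e; result (e -> t).
[saw [[laughs old] never]]: [[laughs old] never] is (e -> t), saw is e; result t.

t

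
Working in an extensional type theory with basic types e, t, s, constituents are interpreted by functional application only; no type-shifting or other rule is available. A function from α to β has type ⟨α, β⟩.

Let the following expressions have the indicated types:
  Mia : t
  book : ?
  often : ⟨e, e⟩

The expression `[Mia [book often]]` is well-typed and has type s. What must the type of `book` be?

⟨⟨e, e⟩, ⟨t, s⟩⟩

[Mia [book often]] is required to be s. Mia : t cannot yield s as functor, so [book often] : ⟨t, s⟩.
[book often] is required to be ⟨t, s⟩. often : ⟨e, e⟩ cannot yield ⟨t, s⟩ as functor, so book : ⟨⟨e, e⟩, ⟨t, s⟩⟩.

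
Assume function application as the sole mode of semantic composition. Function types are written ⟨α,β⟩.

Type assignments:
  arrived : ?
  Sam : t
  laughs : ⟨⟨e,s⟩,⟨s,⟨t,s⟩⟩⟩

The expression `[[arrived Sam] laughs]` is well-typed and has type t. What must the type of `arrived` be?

[[arrived Sam] laughs] is required to be t. laughs : ⟨⟨e,s⟩,⟨s,⟨t,s⟩⟩⟩ cannot yield t as functor, so [arrived Sam] : ⟨⟨⟨e,s⟩,⟨s,⟨t,s⟩⟩⟩,t⟩.
[arrived Sam] is required to be ⟨⟨⟨e,s⟩,⟨s,⟨t,s⟩⟩⟩,t⟩. Sam : t cannot yield ⟨⟨⟨e,s⟩,⟨s,⟨t,s⟩⟩⟩,t⟩ as functor, so arrived : ⟨t,⟨⟨⟨e,s⟩,⟨s,⟨t,s⟩⟩⟩,t⟩⟩.

⟨t,⟨⟨⟨e,s⟩,⟨s,⟨t,s⟩⟩⟩,t⟩⟩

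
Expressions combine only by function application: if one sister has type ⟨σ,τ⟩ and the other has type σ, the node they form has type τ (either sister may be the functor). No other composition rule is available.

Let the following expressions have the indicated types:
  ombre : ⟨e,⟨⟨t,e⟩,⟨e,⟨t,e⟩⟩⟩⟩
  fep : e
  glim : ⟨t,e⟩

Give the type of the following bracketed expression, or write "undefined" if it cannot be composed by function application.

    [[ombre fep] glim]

[ombre fep]: ⟨e,⟨⟨t,e⟩,⟨e,⟨t,e⟩⟩⟩⟩ applied to e yields ⟨⟨t,e⟩,⟨e,⟨t,e⟩⟩⟩.
[[ombre fep] glim]: ⟨⟨t,e⟩,⟨e,⟨t,e⟩⟩⟩ applied to ⟨t,e⟩ yields ⟨e,⟨t,e⟩⟩.

⟨e,⟨t,e⟩⟩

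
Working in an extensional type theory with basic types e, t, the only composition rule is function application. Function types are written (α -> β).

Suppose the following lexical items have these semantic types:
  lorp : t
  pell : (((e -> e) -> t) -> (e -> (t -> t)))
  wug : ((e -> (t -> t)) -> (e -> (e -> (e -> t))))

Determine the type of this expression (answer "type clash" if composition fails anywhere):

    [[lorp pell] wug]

[lorp pell]: t and (((e -> e) -> t) -> (e -> (t -> t))) cannot combine by function application — type clash.

type clash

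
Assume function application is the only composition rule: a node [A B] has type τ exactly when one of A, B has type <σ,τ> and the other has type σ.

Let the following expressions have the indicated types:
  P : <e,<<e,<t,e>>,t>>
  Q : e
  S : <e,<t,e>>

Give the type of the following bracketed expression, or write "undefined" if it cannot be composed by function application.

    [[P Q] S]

[P Q] — P of type <e,<<e,<t,e>>,t>> combines with Q of type e: type <<e,<t,e>>,t>.
[[P Q] S] — [P Q] of type <<e,<t,e>>,t> combines with S of type <e,<t,e>>: type t.

t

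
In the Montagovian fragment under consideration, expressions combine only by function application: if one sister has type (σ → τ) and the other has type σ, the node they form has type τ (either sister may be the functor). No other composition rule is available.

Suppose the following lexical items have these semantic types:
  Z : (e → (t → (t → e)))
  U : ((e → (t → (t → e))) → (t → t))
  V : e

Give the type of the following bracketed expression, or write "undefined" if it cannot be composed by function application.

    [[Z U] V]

[Z U]: functor U : ((e → (t → (t → e))) → (t → t)), argument Z : (e → (t → (t → e))); result (t → t).
[[Z U] V]: (t → t) and e cannot combine by function application — type clash.

undefined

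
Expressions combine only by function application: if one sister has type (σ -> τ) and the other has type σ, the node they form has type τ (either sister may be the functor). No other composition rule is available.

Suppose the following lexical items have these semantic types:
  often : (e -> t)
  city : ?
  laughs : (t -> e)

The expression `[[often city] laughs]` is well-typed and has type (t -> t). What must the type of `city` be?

((e -> t) -> ((t -> e) -> (t -> t)))

At [[often city] laughs] (required: (t -> t)): laughs is (t -> e), which is not a function with range (t -> t); hence [often city] is the functor — type ((t -> e) -> (t -> t)).
At [often city] (required: ((t -> e) -> (t -> t))): often is (e -> t), which is not a function with range ((t -> e) -> (t -> t)); hence city is the functor — type ((e -> t) -> ((t -> e) -> (t -> t))).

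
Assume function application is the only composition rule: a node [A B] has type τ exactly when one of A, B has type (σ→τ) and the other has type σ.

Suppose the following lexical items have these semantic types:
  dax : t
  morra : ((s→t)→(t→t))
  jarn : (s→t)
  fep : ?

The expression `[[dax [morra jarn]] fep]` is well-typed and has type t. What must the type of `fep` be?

(t→t)

[[dax [morra jarn]] fep] is required to be t. [dax [morra jarn]] : t cannot yield t as functor, so fep : (t→t).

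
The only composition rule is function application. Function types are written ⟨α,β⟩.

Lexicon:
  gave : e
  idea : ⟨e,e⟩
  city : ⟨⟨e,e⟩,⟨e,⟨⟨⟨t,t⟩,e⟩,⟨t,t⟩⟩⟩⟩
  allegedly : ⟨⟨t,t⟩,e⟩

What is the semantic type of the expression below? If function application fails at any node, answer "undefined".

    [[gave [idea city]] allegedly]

⟨t,t⟩

[idea city] — city of type ⟨⟨e,e⟩,⟨e,⟨⟨⟨t,t⟩,e⟩,⟨t,t⟩⟩⟩⟩ combines with idea of type ⟨e,e⟩: type ⟨e,⟨⟨⟨t,t⟩,e⟩,⟨t,t⟩⟩⟩.
[gave [idea city]] — [idea city] of type ⟨e,⟨⟨⟨t,t⟩,e⟩,⟨t,t⟩⟩⟩ combines with gave of type e: type ⟨⟨⟨t,t⟩,e⟩,⟨t,t⟩⟩.
[[gave [idea city]] allegedly] — [gave [idea city]] of type ⟨⟨⟨t,t⟩,e⟩,⟨t,t⟩⟩ combines with allegedly of type ⟨⟨t,t⟩,e⟩: type ⟨t,t⟩.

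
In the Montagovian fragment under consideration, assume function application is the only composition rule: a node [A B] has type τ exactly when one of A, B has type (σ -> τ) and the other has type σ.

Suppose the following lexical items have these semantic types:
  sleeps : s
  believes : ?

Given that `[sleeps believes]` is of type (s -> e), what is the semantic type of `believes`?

[sleeps believes] must have type (s -> e). The sister sleeps has type s; that is not a function onto (s -> e), so believes must be the functor, of type (s -> (s -> e)).

(s -> (s -> e))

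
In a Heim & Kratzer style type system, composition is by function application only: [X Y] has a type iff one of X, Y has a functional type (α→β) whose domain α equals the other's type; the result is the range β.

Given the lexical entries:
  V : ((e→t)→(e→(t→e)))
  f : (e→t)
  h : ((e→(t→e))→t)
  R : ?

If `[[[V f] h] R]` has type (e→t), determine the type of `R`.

(t→(e→t))

At [[[V f] h] R] (required: (e→t)): [[V f] h] is t, which is not a function with range (e→t); hence R is the functor — type (t→(e→t)).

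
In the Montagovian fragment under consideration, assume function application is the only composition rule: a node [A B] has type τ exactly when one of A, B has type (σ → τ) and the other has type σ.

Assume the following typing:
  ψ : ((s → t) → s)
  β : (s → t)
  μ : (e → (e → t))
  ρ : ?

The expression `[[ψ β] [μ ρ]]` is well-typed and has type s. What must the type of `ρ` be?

[[ψ β] [μ ρ]] is required to be s. [ψ β] : s cannot yield s as functor, so [μ ρ] : (s → s).
[μ ρ] is required to be (s → s). μ : (e → (e → t)) cannot yield (s → s) as functor, so ρ : ((e → (e → t)) → (s → s)).

((e → (e → t)) → (s → s))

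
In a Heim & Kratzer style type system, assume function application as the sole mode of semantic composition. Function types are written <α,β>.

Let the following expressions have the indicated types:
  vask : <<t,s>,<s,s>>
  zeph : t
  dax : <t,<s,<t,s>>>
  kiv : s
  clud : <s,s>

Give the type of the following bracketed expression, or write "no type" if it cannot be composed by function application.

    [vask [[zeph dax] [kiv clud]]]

[zeph dax]: dax is <t,<s,<t,s>>>, zeph is t; result <s,<t,s>>.
[kiv clud]: clud is <s,s>, kiv is s; result s.
[[zeph dax] [kiv clud]]: [zeph dax] is <s,<t,s>>, [kiv clud] is s; result <t,s>.
[vask [[zeph dax] [kiv clud]]]: vask is <<t,s>,<s,s>>, [[zeph dax] [kiv clud]] is <t,s>; result <s,s>.

<s,s>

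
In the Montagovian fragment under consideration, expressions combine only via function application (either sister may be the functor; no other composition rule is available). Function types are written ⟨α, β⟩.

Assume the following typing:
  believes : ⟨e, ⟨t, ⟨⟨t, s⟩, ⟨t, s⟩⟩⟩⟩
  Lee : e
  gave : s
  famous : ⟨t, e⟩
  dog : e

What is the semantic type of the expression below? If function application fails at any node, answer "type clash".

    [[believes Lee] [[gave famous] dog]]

type clash

[believes Lee] — believes of type ⟨e, ⟨t, ⟨⟨t, s⟩, ⟨t, s⟩⟩⟩⟩ combines with Lee of type e: type ⟨t, ⟨⟨t, s⟩, ⟨t, s⟩⟩⟩.
[gave famous]: s and ⟨t, e⟩ cannot combine by function application — type clash.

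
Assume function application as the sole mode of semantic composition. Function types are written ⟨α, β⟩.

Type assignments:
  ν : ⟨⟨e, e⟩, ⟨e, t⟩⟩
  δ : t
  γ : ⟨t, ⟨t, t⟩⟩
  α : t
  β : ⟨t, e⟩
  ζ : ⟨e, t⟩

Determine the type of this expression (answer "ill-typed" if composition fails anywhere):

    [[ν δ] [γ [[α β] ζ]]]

[ν δ]: ⟨⟨e, e⟩, ⟨e, t⟩⟩ with t — neither is a function whose domain matches the other; composition fails here.

ill-typed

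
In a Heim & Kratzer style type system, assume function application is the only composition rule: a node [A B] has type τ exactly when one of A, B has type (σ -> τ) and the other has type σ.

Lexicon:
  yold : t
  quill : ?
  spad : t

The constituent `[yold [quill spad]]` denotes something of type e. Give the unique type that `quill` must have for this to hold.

[yold [quill spad]] must have type e. The sister yold has type t; that is not a function onto e, so [quill spad] must be the functor, of type (t -> e).
[quill spad] must have type (t -> e). The sister spad has type t; that is not a function onto (t -> e), so quill must be the functor, of type (t -> (t -> e)).

(t -> (t -> e))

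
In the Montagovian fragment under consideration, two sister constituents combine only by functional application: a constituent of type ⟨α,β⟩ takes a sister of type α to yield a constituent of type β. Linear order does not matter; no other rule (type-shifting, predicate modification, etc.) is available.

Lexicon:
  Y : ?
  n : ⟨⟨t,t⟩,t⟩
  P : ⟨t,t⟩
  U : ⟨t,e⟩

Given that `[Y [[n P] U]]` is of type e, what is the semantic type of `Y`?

[Y [[n P] U]] must have type e. The sister [[n P] U] has type e; that is not a function onto e, so Y must be the functor, of type ⟨e,e⟩.

⟨e,e⟩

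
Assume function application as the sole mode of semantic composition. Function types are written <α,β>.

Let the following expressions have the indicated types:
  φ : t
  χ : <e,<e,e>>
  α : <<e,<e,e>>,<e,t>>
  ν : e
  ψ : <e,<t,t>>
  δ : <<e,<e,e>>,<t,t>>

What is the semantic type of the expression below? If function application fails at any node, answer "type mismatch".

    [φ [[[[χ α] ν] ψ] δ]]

type mismatch

At [χ α], α : <<e,<e,e>>,<e,t>> takes χ : <e,<e,e>>, giving <e,t>.
At [[χ α] ν], [χ α] : <e,t> takes ν : e, giving t.
At [[[χ α] ν] ψ]: neither t nor <e,<t,t>> can take the other as argument; the node is ill-typed.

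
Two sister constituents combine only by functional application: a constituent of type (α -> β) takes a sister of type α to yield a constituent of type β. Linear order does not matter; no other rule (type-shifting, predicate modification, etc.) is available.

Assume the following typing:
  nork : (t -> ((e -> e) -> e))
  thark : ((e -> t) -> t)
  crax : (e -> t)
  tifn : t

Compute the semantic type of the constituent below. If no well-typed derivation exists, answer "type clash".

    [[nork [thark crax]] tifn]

At [thark crax], thark : ((e -> t) -> t) takes crax : (e -> t), giving t.
At [nork [thark crax]], nork : (t -> ((e -> e) -> e)) takes [thark crax] : t, giving ((e -> e) -> e).
At [[nork [thark crax]] tifn]: neither ((e -> e) -> e) nor t can take the other as argument; the node is ill-typed.

type clash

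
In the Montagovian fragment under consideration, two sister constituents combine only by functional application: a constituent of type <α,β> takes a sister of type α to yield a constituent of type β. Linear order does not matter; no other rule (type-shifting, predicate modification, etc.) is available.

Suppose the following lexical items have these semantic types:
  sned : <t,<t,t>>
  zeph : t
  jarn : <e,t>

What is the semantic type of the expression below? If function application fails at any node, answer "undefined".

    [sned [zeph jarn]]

[zeph jarn]: t with <e,t> — neither is a function whose domain matches the other; composition fails here.

undefined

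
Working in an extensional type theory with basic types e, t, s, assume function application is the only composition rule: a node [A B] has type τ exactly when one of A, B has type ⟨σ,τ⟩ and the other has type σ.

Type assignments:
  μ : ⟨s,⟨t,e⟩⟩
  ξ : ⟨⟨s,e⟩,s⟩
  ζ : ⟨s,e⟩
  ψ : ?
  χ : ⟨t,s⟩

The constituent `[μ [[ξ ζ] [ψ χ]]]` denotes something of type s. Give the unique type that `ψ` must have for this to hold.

[μ [[ξ ζ] [ψ χ]]] is required to be s. μ : ⟨s,⟨t,e⟩⟩ cannot yield s as functor, so [[ξ ζ] [ψ χ]] : ⟨⟨s,⟨t,e⟩⟩,s⟩.
[[ξ ζ] [ψ χ]] is required to be ⟨⟨s,⟨t,e⟩⟩,s⟩. [ξ ζ] : s cannot yield ⟨⟨s,⟨t,e⟩⟩,s⟩ as functor, so [ψ χ] : ⟨s,⟨⟨s,⟨t,e⟩⟩,s⟩⟩.
[ψ χ] is required to be ⟨s,⟨⟨s,⟨t,e⟩⟩,s⟩⟩. χ : ⟨t,s⟩ cannot yield ⟨s,⟨⟨s,⟨t,e⟩⟩,s⟩⟩ as functor, so ψ : ⟨⟨t,s⟩,⟨s,⟨⟨s,⟨t,e⟩⟩,s⟩⟩⟩.

⟨⟨t,s⟩,⟨s,⟨⟨s,⟨t,e⟩⟩,s⟩⟩⟩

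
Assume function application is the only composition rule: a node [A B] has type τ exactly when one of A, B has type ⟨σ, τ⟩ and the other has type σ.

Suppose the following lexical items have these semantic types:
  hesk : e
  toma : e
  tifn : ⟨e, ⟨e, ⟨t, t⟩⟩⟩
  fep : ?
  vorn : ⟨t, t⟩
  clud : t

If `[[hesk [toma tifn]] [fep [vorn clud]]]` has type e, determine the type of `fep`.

[[hesk [toma tifn]] [fep [vorn clud]]] must have type e. The sister [hesk [toma tifn]] has type ⟨t, t⟩; that is not a function onto e, so [fep [vorn clud]] must be the functor, of type ⟨⟨t, t⟩, e⟩.
[fep [vorn clud]] must have type ⟨⟨t, t⟩, e⟩. The sister [vorn clud] has type t; that is not a function onto ⟨⟨t, t⟩, e⟩, so fep must be the functor, of type ⟨t, ⟨⟨t, t⟩, e⟩⟩.

⟨t, ⟨⟨t, t⟩, e⟩⟩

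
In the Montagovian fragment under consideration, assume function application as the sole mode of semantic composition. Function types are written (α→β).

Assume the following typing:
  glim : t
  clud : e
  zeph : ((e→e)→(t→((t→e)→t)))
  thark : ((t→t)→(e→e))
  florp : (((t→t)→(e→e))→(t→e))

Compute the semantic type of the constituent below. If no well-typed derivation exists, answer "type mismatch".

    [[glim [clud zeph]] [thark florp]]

type mismatch

[clud zeph]: e with ((e→e)→(t→((t→e)→t))) — neither is a function whose domain matches the other; composition fails here.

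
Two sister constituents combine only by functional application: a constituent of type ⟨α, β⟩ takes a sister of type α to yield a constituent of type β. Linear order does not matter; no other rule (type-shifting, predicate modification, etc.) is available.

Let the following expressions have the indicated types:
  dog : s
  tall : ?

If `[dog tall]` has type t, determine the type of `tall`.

[dog tall] is required to be t. dog : s cannot yield t as functor, so tall : ⟨s, t⟩.

⟨s, t⟩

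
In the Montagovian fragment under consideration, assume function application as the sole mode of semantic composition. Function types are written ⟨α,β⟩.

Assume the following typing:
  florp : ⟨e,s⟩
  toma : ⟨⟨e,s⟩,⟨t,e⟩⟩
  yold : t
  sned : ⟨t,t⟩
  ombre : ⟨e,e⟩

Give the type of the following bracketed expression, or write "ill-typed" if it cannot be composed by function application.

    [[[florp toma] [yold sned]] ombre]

e

[florp toma]: functor toma : ⟨⟨e,s⟩,⟨t,e⟩⟩, argument florp : ⟨e,s⟩; result ⟨t,e⟩.
[yold sned]: functor sned : ⟨t,t⟩, argument yold : t; result t.
[[florp toma] [yold sned]]: functor [florp toma] : ⟨t,e⟩, argument [yold sned] : t; result e.
[[[florp toma] [yold sned]] ombre]: functor ombre : ⟨e,e⟩, argument [[florp toma] [yold sned]] : e; result e.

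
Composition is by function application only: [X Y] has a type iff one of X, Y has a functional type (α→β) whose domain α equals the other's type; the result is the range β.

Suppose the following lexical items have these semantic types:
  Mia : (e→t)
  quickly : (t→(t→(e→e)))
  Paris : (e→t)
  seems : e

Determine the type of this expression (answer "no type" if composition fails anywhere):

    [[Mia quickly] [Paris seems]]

no type

[Mia quickly]: (e→t) and (t→(t→(e→e))) cannot combine by function application — type clash.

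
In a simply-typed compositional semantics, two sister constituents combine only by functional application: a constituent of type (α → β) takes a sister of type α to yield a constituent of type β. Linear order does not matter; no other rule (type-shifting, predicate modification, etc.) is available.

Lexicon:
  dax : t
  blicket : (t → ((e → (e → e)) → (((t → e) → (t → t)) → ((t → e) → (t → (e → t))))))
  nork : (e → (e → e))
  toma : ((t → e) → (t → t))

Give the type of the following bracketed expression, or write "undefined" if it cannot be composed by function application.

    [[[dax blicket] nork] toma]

[dax blicket] — blicket of type (t → ((e → (e → e)) → (((t → e) → (t → t)) → ((t → e) → (t → (e → t)))))) combines with dax of type t: type ((e → (e → e)) → (((t → e) → (t → t)) → ((t → e) → (t → (e → t))))).
[[dax blicket] nork] — [dax blicket] of type ((e → (e → e)) → (((t → e) → (t → t)) → ((t → e) → (t → (e → t))))) combines with nork of type (e → (e → e)): type (((t → e) → (t → t)) → ((t → e) → (t → (e → t)))).
[[[dax blicket] nork] toma] — [[dax blicket] nork] of type (((t → e) → (t → t)) → ((t → e) → (t → (e → t)))) combines with toma of type ((t → e) → (t → t)): type ((t → e) → (t → (e → t))).

((t → e) → (t → (e → t)))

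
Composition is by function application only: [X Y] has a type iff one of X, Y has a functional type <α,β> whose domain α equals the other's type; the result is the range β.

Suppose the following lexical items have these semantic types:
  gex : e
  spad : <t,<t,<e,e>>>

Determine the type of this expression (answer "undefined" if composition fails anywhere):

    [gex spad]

undefined

At [gex spad]: neither e nor <t,<t,<e,e>>> can take the other as argument; the node is ill-typed.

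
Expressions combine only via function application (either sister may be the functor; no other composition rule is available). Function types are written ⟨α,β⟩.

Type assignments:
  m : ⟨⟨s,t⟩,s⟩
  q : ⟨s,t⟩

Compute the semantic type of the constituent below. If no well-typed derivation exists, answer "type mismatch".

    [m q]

[m q]: ⟨⟨s,t⟩,s⟩ applied to ⟨s,t⟩ yields s.

s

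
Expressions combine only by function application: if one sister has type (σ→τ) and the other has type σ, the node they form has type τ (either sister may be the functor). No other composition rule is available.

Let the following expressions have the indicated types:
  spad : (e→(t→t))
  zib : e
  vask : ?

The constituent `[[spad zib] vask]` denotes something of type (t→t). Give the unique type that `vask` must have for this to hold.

((t→t)→(t→t))

[[spad zib] vask] is required to be (t→t). [spad zib] : (t→t) cannot yield (t→t) as functor, so vask : ((t→t)→(t→t)).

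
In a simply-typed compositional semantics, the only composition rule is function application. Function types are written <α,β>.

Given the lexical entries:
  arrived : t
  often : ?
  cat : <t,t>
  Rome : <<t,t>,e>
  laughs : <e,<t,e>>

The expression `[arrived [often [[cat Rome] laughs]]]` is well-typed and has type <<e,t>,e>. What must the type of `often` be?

[arrived [often [[cat Rome] laughs]]] must have type <<e,t>,e>. The sister arrived has type t; that is not a function onto <<e,t>,e>, so [often [[cat Rome] laughs]] must be the functor, of type <t,<<e,t>,e>>.
[often [[cat Rome] laughs]] must have type <t,<<e,t>,e>>. The sister [[cat Rome] laughs] has type <t,e>; that is not a function onto <t,<<e,t>,e>>, so often must be the functor, of type <<t,e>,<t,<<e,t>,e>>>.

<<t,e>,<t,<<e,t>,e>>>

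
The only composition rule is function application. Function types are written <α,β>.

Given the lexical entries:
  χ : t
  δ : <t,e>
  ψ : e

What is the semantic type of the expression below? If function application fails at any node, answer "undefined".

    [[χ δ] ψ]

[χ δ]: δ is <t,e>, χ is t; result e.
At [[χ δ] ψ]: neither e nor e can take the other as argument; the node is ill-typed.

undefined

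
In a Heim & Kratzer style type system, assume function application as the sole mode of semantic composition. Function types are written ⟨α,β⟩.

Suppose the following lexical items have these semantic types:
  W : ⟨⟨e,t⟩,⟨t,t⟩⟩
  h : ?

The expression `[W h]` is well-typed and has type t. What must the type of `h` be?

⟨⟨⟨e,t⟩,⟨t,t⟩⟩,t⟩

[W h] is required to be t. W : ⟨⟨e,t⟩,⟨t,t⟩⟩ cannot yield t as functor, so h : ⟨⟨⟨e,t⟩,⟨t,t⟩⟩,t⟩.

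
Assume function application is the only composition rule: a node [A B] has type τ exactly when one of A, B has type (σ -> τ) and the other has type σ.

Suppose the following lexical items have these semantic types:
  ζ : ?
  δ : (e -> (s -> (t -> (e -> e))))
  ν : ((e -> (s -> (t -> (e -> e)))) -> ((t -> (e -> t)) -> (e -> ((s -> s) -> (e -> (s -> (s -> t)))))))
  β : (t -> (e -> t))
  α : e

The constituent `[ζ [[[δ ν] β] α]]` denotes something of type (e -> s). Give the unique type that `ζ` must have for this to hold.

[ζ [[[δ ν] β] α]] is required to be (e -> s). [[[δ ν] β] α] : ((s -> s) -> (e -> (s -> (s -> t)))) cannot yield (e -> s) as functor, so ζ : (((s -> s) -> (e -> (s -> (s -> t)))) -> (e -> s)).

(((s -> s) -> (e -> (s -> (s -> t)))) -> (e -> s))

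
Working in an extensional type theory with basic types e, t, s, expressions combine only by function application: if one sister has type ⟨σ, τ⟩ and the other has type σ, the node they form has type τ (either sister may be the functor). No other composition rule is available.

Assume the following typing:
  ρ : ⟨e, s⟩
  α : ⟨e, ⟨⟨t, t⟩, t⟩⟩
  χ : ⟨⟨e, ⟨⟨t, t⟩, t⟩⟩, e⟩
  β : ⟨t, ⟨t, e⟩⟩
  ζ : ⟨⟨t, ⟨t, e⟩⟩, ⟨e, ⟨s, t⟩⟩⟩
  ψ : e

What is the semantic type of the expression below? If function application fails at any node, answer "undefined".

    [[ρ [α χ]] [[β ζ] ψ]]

t

[α χ]: ⟨⟨e, ⟨⟨t, t⟩, t⟩⟩, e⟩ applied to ⟨e, ⟨⟨t, t⟩, t⟩⟩ yields e.
[ρ [α χ]]: ⟨e, s⟩ applied to e yields s.
[β ζ]: ⟨⟨t, ⟨t, e⟩⟩, ⟨e, ⟨s, t⟩⟩⟩ applied to ⟨t, ⟨t, e⟩⟩ yields ⟨e, ⟨s, t⟩⟩.
[[β ζ] ψ]: ⟨e, ⟨s, t⟩⟩ applied to e yields ⟨s, t⟩.
[[ρ [α χ]] [[β ζ] ψ]]: ⟨s, t⟩ applied to s yields t.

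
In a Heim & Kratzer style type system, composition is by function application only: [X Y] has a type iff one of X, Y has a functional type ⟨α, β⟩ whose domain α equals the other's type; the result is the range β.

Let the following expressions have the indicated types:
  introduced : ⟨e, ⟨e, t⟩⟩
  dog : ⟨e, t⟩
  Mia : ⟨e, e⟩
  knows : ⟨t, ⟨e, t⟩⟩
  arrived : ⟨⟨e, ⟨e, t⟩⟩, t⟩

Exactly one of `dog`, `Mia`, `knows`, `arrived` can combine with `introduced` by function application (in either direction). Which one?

arrived

dog : ⟨e, t⟩ — does not combine with introduced.
Mia : ⟨e, e⟩ — does not combine with introduced.
knows : ⟨t, ⟨e, t⟩⟩ — does not combine with introduced.
arrived — combines: arrived : ⟨⟨e, ⟨e, t⟩⟩, t⟩ takes introduced : ⟨e, ⟨e, t⟩⟩ as argument, giving t.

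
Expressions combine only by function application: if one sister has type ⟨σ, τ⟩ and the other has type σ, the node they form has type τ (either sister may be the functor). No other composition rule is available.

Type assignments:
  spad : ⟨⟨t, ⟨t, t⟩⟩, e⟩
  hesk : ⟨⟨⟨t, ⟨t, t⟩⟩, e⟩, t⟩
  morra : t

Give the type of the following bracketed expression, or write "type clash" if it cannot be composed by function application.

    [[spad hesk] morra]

type clash

[spad hesk]: functor hesk : ⟨⟨⟨t, ⟨t, t⟩⟩, e⟩, t⟩, argument spad : ⟨⟨t, ⟨t, t⟩⟩, e⟩; result t.
[[spad hesk] morra]: t with t — neither is a function whose domain matches the other; composition fails here.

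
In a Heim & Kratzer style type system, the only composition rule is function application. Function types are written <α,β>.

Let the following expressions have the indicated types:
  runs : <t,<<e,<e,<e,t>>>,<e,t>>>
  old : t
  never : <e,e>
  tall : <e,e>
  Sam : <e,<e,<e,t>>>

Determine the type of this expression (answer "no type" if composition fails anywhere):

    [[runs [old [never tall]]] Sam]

no type

[never tall]: <e,e> with <e,e> — neither is a function whose domain matches the other; composition fails here.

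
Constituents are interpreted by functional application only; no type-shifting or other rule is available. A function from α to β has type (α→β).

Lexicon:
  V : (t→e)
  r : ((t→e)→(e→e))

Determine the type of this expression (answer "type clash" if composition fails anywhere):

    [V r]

(e→e)

[V r]: functor r : ((t→e)→(e→e)), argument V : (t→e); result (e→e).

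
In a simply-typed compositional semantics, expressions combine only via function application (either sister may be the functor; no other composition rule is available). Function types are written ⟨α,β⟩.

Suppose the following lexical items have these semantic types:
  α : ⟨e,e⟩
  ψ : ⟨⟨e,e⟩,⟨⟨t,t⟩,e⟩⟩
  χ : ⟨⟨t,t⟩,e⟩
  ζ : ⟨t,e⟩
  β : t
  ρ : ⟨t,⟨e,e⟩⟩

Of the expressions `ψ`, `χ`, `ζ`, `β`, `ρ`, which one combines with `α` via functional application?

ψ — combines: ψ : ⟨⟨e,e⟩,⟨⟨t,t⟩,e⟩⟩ takes α : ⟨e,e⟩ as argument, giving ⟨⟨t,t⟩,e⟩.
χ : ⟨⟨t,t⟩,e⟩ — neither side's domain matches the other.
ζ : ⟨t,e⟩ — neither side's domain matches the other.
β : t — neither side's domain matches the other.
ρ : ⟨t,⟨e,e⟩⟩ — neither side's domain matches the other.

ψ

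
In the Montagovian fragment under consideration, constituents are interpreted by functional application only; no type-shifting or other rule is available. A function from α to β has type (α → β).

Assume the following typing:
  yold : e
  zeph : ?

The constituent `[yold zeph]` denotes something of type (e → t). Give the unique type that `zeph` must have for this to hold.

[yold zeph] must have type (e → t). The sister yold has type e; that is not a function onto (e → t), so zeph must be the functor, of type (e → (e → t)).

(e → (e → t))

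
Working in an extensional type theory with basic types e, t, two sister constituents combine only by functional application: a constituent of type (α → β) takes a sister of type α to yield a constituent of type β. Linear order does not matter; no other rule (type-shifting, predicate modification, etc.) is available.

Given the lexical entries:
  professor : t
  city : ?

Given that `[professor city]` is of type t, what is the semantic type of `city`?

(t → t)

[professor city] must have type t. The sister professor has type t; that is not a function onto t, so city must be the functor, of type (t → t).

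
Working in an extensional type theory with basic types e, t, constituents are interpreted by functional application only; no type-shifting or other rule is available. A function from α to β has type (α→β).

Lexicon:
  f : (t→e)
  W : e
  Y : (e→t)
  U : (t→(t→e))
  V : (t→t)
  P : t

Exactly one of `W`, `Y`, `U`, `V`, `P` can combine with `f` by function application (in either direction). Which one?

P

W : e — neither side's domain matches the other.
Y : (e→t) — neither side's domain matches the other.
U : (t→(t→e)) — neither side's domain matches the other.
V : (t→t) — neither side's domain matches the other.
P — combines: f : (t→e) takes P : t as argument, giving e.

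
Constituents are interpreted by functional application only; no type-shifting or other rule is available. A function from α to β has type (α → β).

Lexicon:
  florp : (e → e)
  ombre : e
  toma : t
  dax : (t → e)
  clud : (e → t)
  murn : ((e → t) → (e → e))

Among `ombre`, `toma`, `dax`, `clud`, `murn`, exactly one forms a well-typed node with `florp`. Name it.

ombre — combines: florp : (e → e) takes ombre : e as argument, giving e.
toma : t — does not combine with florp.
dax : (t → e) — does not combine with florp.
clud : (e → t) — does not combine with florp.
murn : ((e → t) → (e → e)) — does not combine with florp.

ombre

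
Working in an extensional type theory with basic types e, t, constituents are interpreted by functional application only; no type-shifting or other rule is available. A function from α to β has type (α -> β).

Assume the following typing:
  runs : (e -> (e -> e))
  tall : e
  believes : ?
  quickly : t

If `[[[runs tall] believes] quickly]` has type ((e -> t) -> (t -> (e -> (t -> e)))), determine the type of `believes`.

((e -> e) -> (t -> ((e -> t) -> (t -> (e -> (t -> e))))))

For [[[runs tall] believes] quickly] to have type ((e -> t) -> (t -> (e -> (t -> e)))) with quickly of type t, [[runs tall] believes] must be the function: [[runs tall] believes] : (t -> ((e -> t) -> (t -> (e -> (t -> e))))).
For [[runs tall] believes] to have type (t -> ((e -> t) -> (t -> (e -> (t -> e))))) with [runs tall] of type (e -> e), believes must be the function: believes : ((e -> e) -> (t -> ((e -> t) -> (t -> (e -> (t -> e)))))).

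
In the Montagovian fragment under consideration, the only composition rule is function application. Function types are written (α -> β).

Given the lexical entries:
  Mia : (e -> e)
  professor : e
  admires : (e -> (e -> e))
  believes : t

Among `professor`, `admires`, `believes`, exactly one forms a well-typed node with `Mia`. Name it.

professor — combines: Mia : (e -> e) takes professor : e as argument, giving e.
admires : (e -> (e -> e)) — Mia needs e; admires needs e; neither fits.
believes : t — Mia needs e; believes needs nothing (atomic); neither fits.

professor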